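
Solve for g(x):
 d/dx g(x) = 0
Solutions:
 g(x) = C1


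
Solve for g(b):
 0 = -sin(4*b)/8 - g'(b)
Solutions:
 g(b) = C1 + cos(4*b)/32


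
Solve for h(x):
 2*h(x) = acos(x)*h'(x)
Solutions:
 h(x) = C1*exp(2*Integral(1/acos(x), x))


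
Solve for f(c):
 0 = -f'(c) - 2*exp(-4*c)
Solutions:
 f(c) = C1 + exp(-4*c)/2


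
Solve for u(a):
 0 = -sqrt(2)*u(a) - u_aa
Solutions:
 u(a) = C1*sin(2^(1/4)*a) + C2*cos(2^(1/4)*a)


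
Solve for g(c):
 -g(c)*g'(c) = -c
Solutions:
 g(c) = -sqrt(C1 + c^2)
 g(c) = sqrt(C1 + c^2)


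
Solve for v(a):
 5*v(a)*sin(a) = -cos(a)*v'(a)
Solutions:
 v(a) = C1*cos(a)^5


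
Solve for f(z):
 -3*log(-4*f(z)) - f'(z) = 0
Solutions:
 Integral(1/(log(-_y) + 2*log(2)), (_y, f(z)))/3 = C1 - z


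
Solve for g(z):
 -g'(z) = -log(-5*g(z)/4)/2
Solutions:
 -2*Integral(1/(log(-_y) - 2*log(2) + log(5)), (_y, g(z))) = C1 - z


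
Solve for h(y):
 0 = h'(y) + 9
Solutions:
 h(y) = C1 - 9*y


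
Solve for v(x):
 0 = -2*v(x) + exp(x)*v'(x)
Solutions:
 v(x) = C1*exp(-2*exp(-x))


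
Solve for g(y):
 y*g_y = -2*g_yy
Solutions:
 g(y) = C1 + C2*erf(y/2)


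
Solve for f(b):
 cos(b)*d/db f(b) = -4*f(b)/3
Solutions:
 f(b) = C1*(sin(b) - 1)^(2/3)/(sin(b) + 1)^(2/3)


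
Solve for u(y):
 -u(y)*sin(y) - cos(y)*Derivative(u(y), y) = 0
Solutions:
 u(y) = C1*cos(y)


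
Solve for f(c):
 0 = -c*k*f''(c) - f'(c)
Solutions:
 f(c) = C1 + c^(((re(k) - 1)*re(k) + im(k)^2)/(re(k)^2 + im(k)^2))*(C2*sin(log(c)*Abs(im(k))/(re(k)^2 + im(k)^2)) + C3*cos(log(c)*im(k)/(re(k)^2 + im(k)^2)))


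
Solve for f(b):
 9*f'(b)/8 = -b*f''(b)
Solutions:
 f(b) = C1 + C2/b^(1/8)


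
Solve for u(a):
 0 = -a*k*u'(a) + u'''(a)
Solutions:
 u(a) = C1 + Integral(C2*airyai(a*k^(1/3)) + C3*airybi(a*k^(1/3)), a)


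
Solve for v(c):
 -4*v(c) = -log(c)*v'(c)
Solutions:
 v(c) = C1*exp(4*li(c))


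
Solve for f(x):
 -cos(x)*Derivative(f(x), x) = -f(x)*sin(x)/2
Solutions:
 f(x) = C1/sqrt(cos(x))


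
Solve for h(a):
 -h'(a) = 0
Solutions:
 h(a) = C1


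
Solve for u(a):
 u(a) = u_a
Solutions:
 u(a) = C1*exp(a)


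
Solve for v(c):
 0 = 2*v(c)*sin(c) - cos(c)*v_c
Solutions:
 v(c) = C1/cos(c)^2


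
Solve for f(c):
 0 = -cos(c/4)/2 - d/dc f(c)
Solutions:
 f(c) = C1 - 2*sin(c/4)


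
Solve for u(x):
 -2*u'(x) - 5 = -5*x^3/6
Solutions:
 u(x) = C1 + 5*x^4/48 - 5*x/2


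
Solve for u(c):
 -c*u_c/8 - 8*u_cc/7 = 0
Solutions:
 u(c) = C1 + C2*erf(sqrt(14)*c/16)


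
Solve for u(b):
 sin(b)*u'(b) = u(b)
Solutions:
 u(b) = C1*sqrt(cos(b) - 1)/sqrt(cos(b) + 1)


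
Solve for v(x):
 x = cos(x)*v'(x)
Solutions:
 v(x) = C1 + Integral(x/cos(x), x)


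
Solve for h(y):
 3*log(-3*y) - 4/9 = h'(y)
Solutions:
 h(y) = C1 + 3*y*log(-y) + y*(-31/9 + 3*log(3))


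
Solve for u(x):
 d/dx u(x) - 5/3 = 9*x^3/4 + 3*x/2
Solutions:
 u(x) = C1 + 9*x^4/16 + 3*x^2/4 + 5*x/3


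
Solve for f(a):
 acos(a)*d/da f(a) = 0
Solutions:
 f(a) = C1


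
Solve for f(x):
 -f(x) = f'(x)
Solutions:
 f(x) = C1*exp(-x)


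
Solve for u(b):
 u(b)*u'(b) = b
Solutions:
 u(b) = -sqrt(C1 + b^2)
 u(b) = sqrt(C1 + b^2)


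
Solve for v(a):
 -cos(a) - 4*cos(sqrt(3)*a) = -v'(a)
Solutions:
 v(a) = C1 + sin(a) + 4*sqrt(3)*sin(sqrt(3)*a)/3


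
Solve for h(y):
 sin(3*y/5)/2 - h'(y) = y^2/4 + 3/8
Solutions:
 h(y) = C1 - y^3/12 - 3*y/8 - 5*cos(3*y/5)/6


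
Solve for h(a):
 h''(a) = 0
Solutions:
 h(a) = C1 + C2*a


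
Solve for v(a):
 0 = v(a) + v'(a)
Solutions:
 v(a) = C1*exp(-a)


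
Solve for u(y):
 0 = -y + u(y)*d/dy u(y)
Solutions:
 u(y) = -sqrt(C1 + y^2)
 u(y) = sqrt(C1 + y^2)


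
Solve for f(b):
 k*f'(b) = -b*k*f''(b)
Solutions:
 f(b) = C1 + C2*log(b)


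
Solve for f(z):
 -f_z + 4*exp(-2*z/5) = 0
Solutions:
 f(z) = C1 - 10*exp(-2*z/5)


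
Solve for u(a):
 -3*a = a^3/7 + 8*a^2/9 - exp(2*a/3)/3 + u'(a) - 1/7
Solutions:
 u(a) = C1 - a^4/28 - 8*a^3/27 - 3*a^2/2 + a/7 + exp(2*a/3)/2


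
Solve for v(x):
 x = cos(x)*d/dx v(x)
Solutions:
 v(x) = C1 + Integral(x/cos(x), x)


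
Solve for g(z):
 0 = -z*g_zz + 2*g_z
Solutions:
 g(z) = C1 + C2*z^3


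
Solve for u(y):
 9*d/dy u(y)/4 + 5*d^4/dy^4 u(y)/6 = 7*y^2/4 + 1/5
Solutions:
 u(y) = C1 + C4*exp(-3*10^(2/3)*y/10) + 7*y^3/27 + 4*y/45 + (C2*sin(3*10^(2/3)*sqrt(3)*y/20) + C3*cos(3*10^(2/3)*sqrt(3)*y/20))*exp(3*10^(2/3)*y/20)


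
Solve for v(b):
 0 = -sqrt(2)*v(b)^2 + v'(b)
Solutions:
 v(b) = -1/(C1 + sqrt(2)*b)


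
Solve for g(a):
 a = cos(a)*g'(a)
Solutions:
 g(a) = C1 + Integral(a/cos(a), a)


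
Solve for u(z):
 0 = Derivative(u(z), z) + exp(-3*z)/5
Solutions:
 u(z) = C1 + exp(-3*z)/15


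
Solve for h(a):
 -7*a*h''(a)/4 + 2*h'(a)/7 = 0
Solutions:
 h(a) = C1 + C2*a^(57/49)


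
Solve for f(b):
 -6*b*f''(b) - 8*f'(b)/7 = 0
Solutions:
 f(b) = C1 + C2*b^(17/21)


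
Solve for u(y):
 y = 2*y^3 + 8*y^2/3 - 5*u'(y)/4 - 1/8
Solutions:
 u(y) = C1 + 2*y^4/5 + 32*y^3/45 - 2*y^2/5 - y/10


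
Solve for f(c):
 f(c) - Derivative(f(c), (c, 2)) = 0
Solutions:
 f(c) = C1*exp(-c) + C2*exp(c)


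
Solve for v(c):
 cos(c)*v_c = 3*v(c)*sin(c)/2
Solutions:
 v(c) = C1/cos(c)^(3/2)


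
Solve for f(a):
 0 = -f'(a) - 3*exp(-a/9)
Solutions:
 f(a) = C1 + 27*exp(-a/9)


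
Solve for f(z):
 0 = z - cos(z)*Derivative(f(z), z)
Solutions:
 f(z) = C1 + Integral(z/cos(z), z)


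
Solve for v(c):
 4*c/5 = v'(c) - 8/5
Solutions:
 v(c) = C1 + 2*c^2/5 + 8*c/5


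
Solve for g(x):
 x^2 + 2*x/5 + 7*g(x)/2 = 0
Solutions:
 g(x) = 2*x*(-5*x - 2)/35


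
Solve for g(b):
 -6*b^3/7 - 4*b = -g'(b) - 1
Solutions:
 g(b) = C1 + 3*b^4/14 + 2*b^2 - b


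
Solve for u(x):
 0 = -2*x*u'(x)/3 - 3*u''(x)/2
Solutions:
 u(x) = C1 + C2*erf(sqrt(2)*x/3)


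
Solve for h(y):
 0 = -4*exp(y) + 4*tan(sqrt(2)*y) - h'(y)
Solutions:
 h(y) = C1 - 4*exp(y) - 2*sqrt(2)*log(cos(sqrt(2)*y))


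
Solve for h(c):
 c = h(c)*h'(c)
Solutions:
 h(c) = -sqrt(C1 + c^2)
 h(c) = sqrt(C1 + c^2)


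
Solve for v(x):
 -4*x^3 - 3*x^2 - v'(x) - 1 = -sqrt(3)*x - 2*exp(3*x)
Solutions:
 v(x) = C1 - x^4 - x^3 + sqrt(3)*x^2/2 - x + 2*exp(3*x)/3


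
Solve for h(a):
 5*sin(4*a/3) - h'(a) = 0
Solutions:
 h(a) = C1 - 15*cos(4*a/3)/4


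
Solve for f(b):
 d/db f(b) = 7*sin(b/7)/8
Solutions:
 f(b) = C1 - 49*cos(b/7)/8


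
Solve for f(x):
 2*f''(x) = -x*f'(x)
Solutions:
 f(x) = C1 + C2*erf(x/2)


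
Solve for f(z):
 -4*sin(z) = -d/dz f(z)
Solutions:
 f(z) = C1 - 4*cos(z)


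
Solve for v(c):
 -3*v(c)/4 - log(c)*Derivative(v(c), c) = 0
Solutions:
 v(c) = C1*exp(-3*li(c)/4)


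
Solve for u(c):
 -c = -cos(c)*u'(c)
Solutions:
 u(c) = C1 + Integral(c/cos(c), c)


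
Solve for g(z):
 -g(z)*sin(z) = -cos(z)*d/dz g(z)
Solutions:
 g(z) = C1/cos(z)


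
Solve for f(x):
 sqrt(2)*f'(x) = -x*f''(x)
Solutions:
 f(x) = C1 + C2*x^(1 - sqrt(2))


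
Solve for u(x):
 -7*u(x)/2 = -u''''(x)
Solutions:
 u(x) = C1*exp(-2^(3/4)*7^(1/4)*x/2) + C2*exp(2^(3/4)*7^(1/4)*x/2) + C3*sin(2^(3/4)*7^(1/4)*x/2) + C4*cos(2^(3/4)*7^(1/4)*x/2)


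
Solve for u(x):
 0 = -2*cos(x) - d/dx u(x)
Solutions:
 u(x) = C1 - 2*sin(x)


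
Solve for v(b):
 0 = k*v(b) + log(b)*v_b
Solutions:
 v(b) = C1*exp(-k*li(b))


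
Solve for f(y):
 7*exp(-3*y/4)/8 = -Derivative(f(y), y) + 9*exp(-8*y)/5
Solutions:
 f(y) = C1 - 9*exp(-8*y)/40 + 7*exp(-3*y/4)/6


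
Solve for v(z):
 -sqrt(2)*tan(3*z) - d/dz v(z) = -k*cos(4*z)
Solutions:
 v(z) = C1 + k*sin(4*z)/4 + sqrt(2)*log(cos(3*z))/3


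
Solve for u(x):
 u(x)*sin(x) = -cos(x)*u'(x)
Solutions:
 u(x) = C1*cos(x)


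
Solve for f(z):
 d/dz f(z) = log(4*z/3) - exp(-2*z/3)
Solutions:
 f(z) = C1 + z*log(z) + z*(-log(3) - 1 + 2*log(2)) + 3*exp(-2*z/3)/2


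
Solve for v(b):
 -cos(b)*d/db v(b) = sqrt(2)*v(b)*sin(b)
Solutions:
 v(b) = C1*cos(b)^(sqrt(2))


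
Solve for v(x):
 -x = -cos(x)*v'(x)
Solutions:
 v(x) = C1 + Integral(x/cos(x), x)


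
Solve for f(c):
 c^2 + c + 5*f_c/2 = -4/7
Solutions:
 f(c) = C1 - 2*c^3/15 - c^2/5 - 8*c/35


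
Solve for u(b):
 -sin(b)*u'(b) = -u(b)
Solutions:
 u(b) = C1*sqrt(cos(b) - 1)/sqrt(cos(b) + 1)


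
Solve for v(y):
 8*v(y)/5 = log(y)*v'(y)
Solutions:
 v(y) = C1*exp(8*li(y)/5)


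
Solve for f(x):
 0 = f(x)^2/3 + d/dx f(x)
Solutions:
 f(x) = 3/(C1 + x)


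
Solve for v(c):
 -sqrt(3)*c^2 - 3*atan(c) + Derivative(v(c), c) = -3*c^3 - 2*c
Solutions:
 v(c) = C1 - 3*c^4/4 + sqrt(3)*c^3/3 - c^2 + 3*c*atan(c) - 3*log(c^2 + 1)/2


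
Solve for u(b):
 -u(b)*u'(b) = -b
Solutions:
 u(b) = -sqrt(C1 + b^2)
 u(b) = sqrt(C1 + b^2)


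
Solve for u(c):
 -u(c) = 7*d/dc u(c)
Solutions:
 u(c) = C1*exp(-c/7)


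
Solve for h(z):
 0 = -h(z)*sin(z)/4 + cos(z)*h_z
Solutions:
 h(z) = C1/cos(z)^(1/4)


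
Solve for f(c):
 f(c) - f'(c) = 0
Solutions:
 f(c) = C1*exp(c)


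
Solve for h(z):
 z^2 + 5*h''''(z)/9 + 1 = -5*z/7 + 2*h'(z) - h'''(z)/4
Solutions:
 h(z) = C1 + C2*exp(-z*(3*3^(1/3)/(40*sqrt(1594) + 1597)^(1/3) + 6 + 3^(2/3)*(40*sqrt(1594) + 1597)^(1/3))/40)*sin(3*3^(1/6)*z*(-(40*sqrt(1594) + 1597)^(1/3) + 3^(2/3)/(40*sqrt(1594) + 1597)^(1/3))/40) + C3*exp(-z*(3*3^(1/3)/(40*sqrt(1594) + 1597)^(1/3) + 6 + 3^(2/3)*(40*sqrt(1594) + 1597)^(1/3))/40)*cos(3*3^(1/6)*z*(-(40*sqrt(1594) + 1597)^(1/3) + 3^(2/3)/(40*sqrt(1594) + 1597)^(1/3))/40) + C4*exp(z*(-3 + 3*3^(1/3)/(40*sqrt(1594) + 1597)^(1/3) + 3^(2/3)*(40*sqrt(1594) + 1597)^(1/3))/20) + z^3/6 + 5*z^2/28 + 5*z/8


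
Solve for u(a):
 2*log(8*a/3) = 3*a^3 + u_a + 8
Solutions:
 u(a) = C1 - 3*a^4/4 + 2*a*log(a) - 10*a + a*log(64/9)


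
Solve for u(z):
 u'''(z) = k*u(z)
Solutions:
 u(z) = C1*exp(k^(1/3)*z) + C2*exp(k^(1/3)*z*(-1 + sqrt(3)*I)/2) + C3*exp(-k^(1/3)*z*(1 + sqrt(3)*I)/2)


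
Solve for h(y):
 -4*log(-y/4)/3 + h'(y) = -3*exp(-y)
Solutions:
 h(y) = C1 + 4*y*log(-y)/3 + 4*y*(-2*log(2) - 1)/3 + 3*exp(-y)


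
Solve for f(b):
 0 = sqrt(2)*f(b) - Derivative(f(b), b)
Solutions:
 f(b) = C1*exp(sqrt(2)*b)


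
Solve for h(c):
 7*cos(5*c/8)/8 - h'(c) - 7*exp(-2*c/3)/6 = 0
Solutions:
 h(c) = C1 + 7*sin(5*c/8)/5 + 7*exp(-2*c/3)/4


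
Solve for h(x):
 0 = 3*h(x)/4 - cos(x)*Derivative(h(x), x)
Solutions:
 h(x) = C1*(sin(x) + 1)^(3/8)/(sin(x) - 1)^(3/8)


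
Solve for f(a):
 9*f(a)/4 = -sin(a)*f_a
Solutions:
 f(a) = C1*(cos(a) + 1)^(9/8)/(cos(a) - 1)^(9/8)


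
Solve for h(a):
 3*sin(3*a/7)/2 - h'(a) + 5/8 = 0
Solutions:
 h(a) = C1 + 5*a/8 - 7*cos(3*a/7)/2


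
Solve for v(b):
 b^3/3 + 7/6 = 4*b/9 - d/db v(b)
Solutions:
 v(b) = C1 - b^4/12 + 2*b^2/9 - 7*b/6


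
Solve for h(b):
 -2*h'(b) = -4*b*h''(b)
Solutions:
 h(b) = C1 + C2*b^(3/2)


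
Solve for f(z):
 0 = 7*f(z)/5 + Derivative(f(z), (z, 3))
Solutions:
 f(z) = C3*exp(-5^(2/3)*7^(1/3)*z/5) + (C1*sin(sqrt(3)*5^(2/3)*7^(1/3)*z/10) + C2*cos(sqrt(3)*5^(2/3)*7^(1/3)*z/10))*exp(5^(2/3)*7^(1/3)*z/10)


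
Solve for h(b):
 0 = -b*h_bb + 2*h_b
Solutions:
 h(b) = C1 + C2*b^3


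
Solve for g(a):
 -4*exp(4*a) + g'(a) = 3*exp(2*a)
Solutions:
 g(a) = C1 + exp(4*a) + 3*exp(2*a)/2


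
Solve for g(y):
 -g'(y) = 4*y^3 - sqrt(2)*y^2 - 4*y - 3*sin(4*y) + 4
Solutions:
 g(y) = C1 - y^4 + sqrt(2)*y^3/3 + 2*y^2 - 4*y - 3*cos(4*y)/4


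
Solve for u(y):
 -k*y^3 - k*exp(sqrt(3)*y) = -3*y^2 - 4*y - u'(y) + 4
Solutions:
 u(y) = C1 + k*y^4/4 + sqrt(3)*k*exp(sqrt(3)*y)/3 - y^3 - 2*y^2 + 4*y


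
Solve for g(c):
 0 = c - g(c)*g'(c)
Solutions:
 g(c) = -sqrt(C1 + c^2)
 g(c) = sqrt(C1 + c^2)


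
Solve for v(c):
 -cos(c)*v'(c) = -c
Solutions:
 v(c) = C1 + Integral(c/cos(c), c)


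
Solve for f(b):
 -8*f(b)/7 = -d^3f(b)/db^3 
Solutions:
 f(b) = C3*exp(2*7^(2/3)*b/7) + (C1*sin(sqrt(3)*7^(2/3)*b/7) + C2*cos(sqrt(3)*7^(2/3)*b/7))*exp(-7^(2/3)*b/7)


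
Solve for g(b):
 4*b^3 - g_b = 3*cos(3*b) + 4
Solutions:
 g(b) = C1 + b^4 - 4*b - sin(3*b)


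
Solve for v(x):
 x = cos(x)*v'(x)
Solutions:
 v(x) = C1 + Integral(x/cos(x), x)


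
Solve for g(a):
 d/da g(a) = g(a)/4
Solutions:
 g(a) = C1*exp(a/4)


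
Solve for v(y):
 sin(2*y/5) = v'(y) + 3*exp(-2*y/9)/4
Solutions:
 v(y) = C1 - 5*cos(2*y/5)/2 + 27*exp(-2*y/9)/8


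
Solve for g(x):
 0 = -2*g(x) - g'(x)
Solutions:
 g(x) = C1*exp(-2*x)


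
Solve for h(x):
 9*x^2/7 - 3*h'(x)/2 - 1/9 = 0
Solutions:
 h(x) = C1 + 2*x^3/7 - 2*x/27


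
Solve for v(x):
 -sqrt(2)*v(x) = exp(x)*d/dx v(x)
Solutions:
 v(x) = C1*exp(sqrt(2)*exp(-x))


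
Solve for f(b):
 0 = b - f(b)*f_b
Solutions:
 f(b) = -sqrt(C1 + b^2)
 f(b) = sqrt(C1 + b^2)


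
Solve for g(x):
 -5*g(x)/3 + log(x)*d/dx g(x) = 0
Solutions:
 g(x) = C1*exp(5*li(x)/3)


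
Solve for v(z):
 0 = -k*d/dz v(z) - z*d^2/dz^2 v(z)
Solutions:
 v(z) = C1 + z^(1 - re(k))*(C2*sin(log(z)*Abs(im(k))) + C3*cos(log(z)*im(k)))


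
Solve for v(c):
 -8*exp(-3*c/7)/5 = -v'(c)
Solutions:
 v(c) = C1 - 56*exp(-3*c/7)/15


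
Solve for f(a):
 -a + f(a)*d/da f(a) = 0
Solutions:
 f(a) = -sqrt(C1 + a^2)
 f(a) = sqrt(C1 + a^2)


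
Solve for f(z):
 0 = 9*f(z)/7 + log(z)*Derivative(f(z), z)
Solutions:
 f(z) = C1*exp(-9*li(z)/7)


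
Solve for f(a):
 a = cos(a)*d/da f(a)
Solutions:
 f(a) = C1 + Integral(a/cos(a), a)


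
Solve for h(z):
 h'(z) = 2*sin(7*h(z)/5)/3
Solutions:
 -2*z/3 + 5*log(cos(7*h(z)/5) - 1)/14 - 5*log(cos(7*h(z)/5) + 1)/14 = C1


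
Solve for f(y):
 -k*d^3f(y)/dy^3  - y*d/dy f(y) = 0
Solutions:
 f(y) = C1 + Integral(C2*airyai(y*(-1/k)^(1/3)) + C3*airybi(y*(-1/k)^(1/3)), y)


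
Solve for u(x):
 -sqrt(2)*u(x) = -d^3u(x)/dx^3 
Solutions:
 u(x) = C3*exp(2^(1/6)*x) + (C1*sin(2^(1/6)*sqrt(3)*x/2) + C2*cos(2^(1/6)*sqrt(3)*x/2))*exp(-2^(1/6)*x/2)


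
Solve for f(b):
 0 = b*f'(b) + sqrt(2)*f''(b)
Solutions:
 f(b) = C1 + C2*erf(2^(1/4)*b/2)


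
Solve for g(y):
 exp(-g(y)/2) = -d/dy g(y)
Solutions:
 g(y) = 2*log(C1 - y/2)


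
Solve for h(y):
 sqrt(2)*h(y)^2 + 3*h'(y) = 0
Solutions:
 h(y) = 3/(C1 + sqrt(2)*y)


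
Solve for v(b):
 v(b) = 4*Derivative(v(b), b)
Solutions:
 v(b) = C1*exp(b/4)


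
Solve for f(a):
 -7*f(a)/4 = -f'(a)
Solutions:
 f(a) = C1*exp(7*a/4)


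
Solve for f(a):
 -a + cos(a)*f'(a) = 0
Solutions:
 f(a) = C1 + Integral(a/cos(a), a)


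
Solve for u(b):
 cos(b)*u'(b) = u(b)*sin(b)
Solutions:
 u(b) = C1/cos(b)


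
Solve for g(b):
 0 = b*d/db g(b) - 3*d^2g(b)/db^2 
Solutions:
 g(b) = C1 + C2*erfi(sqrt(6)*b/6)


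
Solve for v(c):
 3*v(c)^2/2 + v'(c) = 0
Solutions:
 v(c) = 2/(C1 + 3*c)


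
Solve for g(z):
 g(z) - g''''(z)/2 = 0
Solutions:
 g(z) = C1*exp(-2^(1/4)*z) + C2*exp(2^(1/4)*z) + C3*sin(2^(1/4)*z) + C4*cos(2^(1/4)*z)


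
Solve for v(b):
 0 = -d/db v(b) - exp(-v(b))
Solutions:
 v(b) = log(C1 - b)


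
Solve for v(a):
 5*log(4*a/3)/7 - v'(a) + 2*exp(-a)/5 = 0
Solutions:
 v(a) = C1 + 5*a*log(a)/7 + 5*a*(-log(3) - 1 + 2*log(2))/7 - 2*exp(-a)/5


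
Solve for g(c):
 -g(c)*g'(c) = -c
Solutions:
 g(c) = -sqrt(C1 + c^2)
 g(c) = sqrt(C1 + c^2)


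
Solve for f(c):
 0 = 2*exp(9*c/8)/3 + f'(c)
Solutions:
 f(c) = C1 - 16*exp(9*c/8)/27


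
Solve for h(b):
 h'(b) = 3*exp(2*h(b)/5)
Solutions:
 h(b) = 5*log(-sqrt(-1/(C1 + 3*b))) - 5*log(2) + 5*log(10)/2
 h(b) = 5*log(-1/(C1 + 3*b))/2 - 5*log(2) + 5*log(10)/2


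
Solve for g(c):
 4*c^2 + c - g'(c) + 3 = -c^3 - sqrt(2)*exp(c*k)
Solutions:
 g(c) = C1 + c^4/4 + 4*c^3/3 + c^2/2 + 3*c + sqrt(2)*exp(c*k)/k


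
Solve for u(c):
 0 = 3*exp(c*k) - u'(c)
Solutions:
 u(c) = C1 + 3*exp(c*k)/k


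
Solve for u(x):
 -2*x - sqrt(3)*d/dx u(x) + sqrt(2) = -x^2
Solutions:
 u(x) = C1 + sqrt(3)*x^3/9 - sqrt(3)*x^2/3 + sqrt(6)*x/3


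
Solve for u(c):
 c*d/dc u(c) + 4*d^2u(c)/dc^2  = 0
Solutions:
 u(c) = C1 + C2*erf(sqrt(2)*c/4)


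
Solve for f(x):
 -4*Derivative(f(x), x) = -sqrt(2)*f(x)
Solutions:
 f(x) = C1*exp(sqrt(2)*x/4)


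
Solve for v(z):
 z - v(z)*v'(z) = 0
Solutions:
 v(z) = -sqrt(C1 + z^2)
 v(z) = sqrt(C1 + z^2)


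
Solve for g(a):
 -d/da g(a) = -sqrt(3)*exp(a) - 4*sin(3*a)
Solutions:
 g(a) = C1 + sqrt(3)*exp(a) - 4*cos(3*a)/3


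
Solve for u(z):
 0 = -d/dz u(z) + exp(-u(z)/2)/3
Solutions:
 u(z) = 2*log(C1 + z/6)


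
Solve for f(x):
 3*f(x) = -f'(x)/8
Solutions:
 f(x) = C1*exp(-24*x)


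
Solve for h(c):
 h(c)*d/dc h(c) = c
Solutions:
 h(c) = -sqrt(C1 + c^2)
 h(c) = sqrt(C1 + c^2)


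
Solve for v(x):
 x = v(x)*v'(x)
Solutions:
 v(x) = -sqrt(C1 + x^2)
 v(x) = sqrt(C1 + x^2)


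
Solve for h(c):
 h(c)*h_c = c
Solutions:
 h(c) = -sqrt(C1 + c^2)
 h(c) = sqrt(C1 + c^2)


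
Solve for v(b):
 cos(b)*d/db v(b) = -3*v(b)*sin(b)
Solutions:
 v(b) = C1*cos(b)^3


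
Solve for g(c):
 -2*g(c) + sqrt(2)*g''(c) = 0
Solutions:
 g(c) = C1*exp(-2^(1/4)*c) + C2*exp(2^(1/4)*c)


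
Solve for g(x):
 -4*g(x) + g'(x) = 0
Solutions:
 g(x) = C1*exp(4*x)


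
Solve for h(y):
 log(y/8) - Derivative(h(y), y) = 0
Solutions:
 h(y) = C1 + y*log(y) - y*log(8) - y


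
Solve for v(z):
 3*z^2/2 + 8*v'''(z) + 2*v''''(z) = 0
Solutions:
 v(z) = C1 + C2*z + C3*z^2 + C4*exp(-4*z) - z^5/320 + z^4/256 - z^3/256


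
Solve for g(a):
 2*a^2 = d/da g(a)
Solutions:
 g(a) = C1 + 2*a^3/3


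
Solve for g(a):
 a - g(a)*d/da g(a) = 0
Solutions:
 g(a) = -sqrt(C1 + a^2)
 g(a) = sqrt(C1 + a^2)


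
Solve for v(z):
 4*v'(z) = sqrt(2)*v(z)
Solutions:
 v(z) = C1*exp(sqrt(2)*z/4)


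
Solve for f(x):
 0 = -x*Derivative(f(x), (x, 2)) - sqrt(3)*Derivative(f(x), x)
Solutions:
 f(x) = C1 + C2*x^(1 - sqrt(3))


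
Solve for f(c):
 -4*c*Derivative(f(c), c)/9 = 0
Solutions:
 f(c) = C1


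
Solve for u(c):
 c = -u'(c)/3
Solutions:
 u(c) = C1 - 3*c^2/2


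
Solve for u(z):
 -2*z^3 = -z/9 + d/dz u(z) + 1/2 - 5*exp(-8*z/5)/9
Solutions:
 u(z) = C1 - z^4/2 + z^2/18 - z/2 - 25*exp(-8*z/5)/72


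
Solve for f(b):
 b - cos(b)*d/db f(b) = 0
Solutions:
 f(b) = C1 + Integral(b/cos(b), b)


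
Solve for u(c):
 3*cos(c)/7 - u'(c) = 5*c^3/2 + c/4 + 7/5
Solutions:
 u(c) = C1 - 5*c^4/8 - c^2/8 - 7*c/5 + 3*sin(c)/7


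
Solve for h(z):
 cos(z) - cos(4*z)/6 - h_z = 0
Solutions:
 h(z) = C1 + sin(z) - sin(4*z)/24


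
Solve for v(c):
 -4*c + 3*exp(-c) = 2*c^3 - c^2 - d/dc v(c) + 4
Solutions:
 v(c) = C1 + c^4/2 - c^3/3 + 2*c^2 + 4*c + 3*exp(-c)


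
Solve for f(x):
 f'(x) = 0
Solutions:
 f(x) = C1


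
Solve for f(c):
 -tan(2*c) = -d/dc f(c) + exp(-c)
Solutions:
 f(c) = C1 + log(tan(2*c)^2 + 1)/4 - exp(-c)


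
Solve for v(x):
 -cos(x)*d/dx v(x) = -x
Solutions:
 v(x) = C1 + Integral(x/cos(x), x)


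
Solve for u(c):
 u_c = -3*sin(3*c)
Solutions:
 u(c) = C1 + cos(3*c)


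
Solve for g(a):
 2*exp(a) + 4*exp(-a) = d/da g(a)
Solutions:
 g(a) = C1 + 2*exp(a) - 4*exp(-a)


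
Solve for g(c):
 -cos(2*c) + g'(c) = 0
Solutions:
 g(c) = C1 + sin(2*c)/2


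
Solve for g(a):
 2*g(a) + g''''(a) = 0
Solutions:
 g(a) = (C1*sin(2^(3/4)*a/2) + C2*cos(2^(3/4)*a/2))*exp(-2^(3/4)*a/2) + (C3*sin(2^(3/4)*a/2) + C4*cos(2^(3/4)*a/2))*exp(2^(3/4)*a/2)


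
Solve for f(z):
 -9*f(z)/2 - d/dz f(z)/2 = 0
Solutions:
 f(z) = C1*exp(-9*z)


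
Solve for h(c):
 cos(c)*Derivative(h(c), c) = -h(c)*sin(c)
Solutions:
 h(c) = C1*cos(c)


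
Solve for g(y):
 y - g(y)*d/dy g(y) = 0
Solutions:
 g(y) = -sqrt(C1 + y^2)
 g(y) = sqrt(C1 + y^2)


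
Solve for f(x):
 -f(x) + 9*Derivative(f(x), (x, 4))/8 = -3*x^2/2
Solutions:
 f(x) = C1*exp(-2^(3/4)*sqrt(3)*x/3) + C2*exp(2^(3/4)*sqrt(3)*x/3) + C3*sin(2^(3/4)*sqrt(3)*x/3) + C4*cos(2^(3/4)*sqrt(3)*x/3) + 3*x^2/2


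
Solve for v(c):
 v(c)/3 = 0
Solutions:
 v(c) = 0


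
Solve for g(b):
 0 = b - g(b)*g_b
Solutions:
 g(b) = -sqrt(C1 + b^2)
 g(b) = sqrt(C1 + b^2)


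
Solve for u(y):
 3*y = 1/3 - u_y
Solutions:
 u(y) = C1 - 3*y^2/2 + y/3


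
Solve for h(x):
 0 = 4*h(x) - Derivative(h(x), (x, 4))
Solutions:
 h(x) = C1*exp(-sqrt(2)*x) + C2*exp(sqrt(2)*x) + C3*sin(sqrt(2)*x) + C4*cos(sqrt(2)*x)


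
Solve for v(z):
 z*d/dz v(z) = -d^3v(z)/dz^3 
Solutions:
 v(z) = C1 + Integral(C2*airyai(-z) + C3*airybi(-z), z)


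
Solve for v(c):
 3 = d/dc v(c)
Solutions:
 v(c) = C1 + 3*c


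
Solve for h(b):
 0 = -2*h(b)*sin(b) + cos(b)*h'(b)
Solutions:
 h(b) = C1/cos(b)^2


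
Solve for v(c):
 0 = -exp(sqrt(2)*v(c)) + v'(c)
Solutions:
 v(c) = sqrt(2)*(2*log(-1/(C1 + c)) - log(2))/4


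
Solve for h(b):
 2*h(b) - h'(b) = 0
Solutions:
 h(b) = C1*exp(2*b)


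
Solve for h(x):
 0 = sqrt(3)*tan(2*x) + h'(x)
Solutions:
 h(x) = C1 + sqrt(3)*log(cos(2*x))/2


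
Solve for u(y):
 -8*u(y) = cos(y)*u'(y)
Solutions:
 u(y) = C1*(sin(y)^4 - 4*sin(y)^3 + 6*sin(y)^2 - 4*sin(y) + 1)/(sin(y)^4 + 4*sin(y)^3 + 6*sin(y)^2 + 4*sin(y) + 1)


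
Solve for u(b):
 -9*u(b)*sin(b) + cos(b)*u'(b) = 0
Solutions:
 u(b) = C1/cos(b)^9


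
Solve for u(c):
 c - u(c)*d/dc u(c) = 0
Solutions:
 u(c) = -sqrt(C1 + c^2)
 u(c) = sqrt(C1 + c^2)


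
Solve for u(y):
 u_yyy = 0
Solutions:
 u(y) = C1 + C2*y + C3*y^2


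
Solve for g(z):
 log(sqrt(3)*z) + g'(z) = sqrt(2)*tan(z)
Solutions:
 g(z) = C1 - z*log(z) - z*log(3)/2 + z - sqrt(2)*log(cos(z))


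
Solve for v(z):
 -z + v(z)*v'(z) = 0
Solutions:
 v(z) = -sqrt(C1 + z^2)
 v(z) = sqrt(C1 + z^2)


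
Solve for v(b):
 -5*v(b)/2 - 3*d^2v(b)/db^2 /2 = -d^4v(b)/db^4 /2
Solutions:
 v(b) = C1*exp(-sqrt(2)*b*sqrt(3 + sqrt(29))/2) + C2*exp(sqrt(2)*b*sqrt(3 + sqrt(29))/2) + C3*sin(sqrt(2)*b*sqrt(-3 + sqrt(29))/2) + C4*cos(sqrt(2)*b*sqrt(-3 + sqrt(29))/2)


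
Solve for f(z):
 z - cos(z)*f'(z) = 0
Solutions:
 f(z) = C1 + Integral(z/cos(z), z)


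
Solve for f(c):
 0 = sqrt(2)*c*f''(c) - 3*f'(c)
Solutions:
 f(c) = C1 + C2*c^(1 + 3*sqrt(2)/2)


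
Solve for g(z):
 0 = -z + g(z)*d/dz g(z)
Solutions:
 g(z) = -sqrt(C1 + z^2)
 g(z) = sqrt(C1 + z^2)


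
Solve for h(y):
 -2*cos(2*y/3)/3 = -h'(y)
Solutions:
 h(y) = C1 + sin(2*y/3)


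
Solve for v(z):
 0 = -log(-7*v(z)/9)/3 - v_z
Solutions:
 3*Integral(1/(log(-_y) - 2*log(3) + log(7)), (_y, v(z))) = C1 - z


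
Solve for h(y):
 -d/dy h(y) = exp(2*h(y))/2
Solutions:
 h(y) = log(-1/(C1 - y))/2
 h(y) = log(-sqrt(1/(C1 + y)))


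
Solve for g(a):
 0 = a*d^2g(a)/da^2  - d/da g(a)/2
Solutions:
 g(a) = C1 + C2*a^(3/2)


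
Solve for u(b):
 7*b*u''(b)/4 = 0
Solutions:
 u(b) = C1 + C2*b


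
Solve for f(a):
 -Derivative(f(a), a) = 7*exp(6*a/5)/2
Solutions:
 f(a) = C1 - 35*exp(6*a/5)/12


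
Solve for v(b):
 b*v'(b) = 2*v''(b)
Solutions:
 v(b) = C1 + C2*erfi(b/2)


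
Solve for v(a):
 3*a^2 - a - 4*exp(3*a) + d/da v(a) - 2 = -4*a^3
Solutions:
 v(a) = C1 - a^4 - a^3 + a^2/2 + 2*a + 4*exp(3*a)/3


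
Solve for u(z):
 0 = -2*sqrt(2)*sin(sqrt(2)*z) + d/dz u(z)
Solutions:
 u(z) = C1 - 2*cos(sqrt(2)*z)


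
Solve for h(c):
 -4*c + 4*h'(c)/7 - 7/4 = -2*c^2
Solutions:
 h(c) = C1 - 7*c^3/6 + 7*c^2/2 + 49*c/16


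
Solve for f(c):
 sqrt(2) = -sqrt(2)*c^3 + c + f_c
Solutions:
 f(c) = C1 + sqrt(2)*c^4/4 - c^2/2 + sqrt(2)*c


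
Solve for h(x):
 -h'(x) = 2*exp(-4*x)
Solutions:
 h(x) = C1 + exp(-4*x)/2


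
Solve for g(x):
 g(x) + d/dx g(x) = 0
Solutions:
 g(x) = C1*exp(-x)


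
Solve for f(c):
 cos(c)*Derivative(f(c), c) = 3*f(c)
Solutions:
 f(c) = C1*(sin(c) + 1)^(3/2)/(sin(c) - 1)^(3/2)


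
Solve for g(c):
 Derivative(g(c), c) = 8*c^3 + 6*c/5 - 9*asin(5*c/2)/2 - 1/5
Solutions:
 g(c) = C1 + 2*c^4 + 3*c^2/5 - 9*c*asin(5*c/2)/2 - c/5 - 9*sqrt(4 - 25*c^2)/10


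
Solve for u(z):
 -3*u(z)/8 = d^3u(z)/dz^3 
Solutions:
 u(z) = C3*exp(-3^(1/3)*z/2) + (C1*sin(3^(5/6)*z/4) + C2*cos(3^(5/6)*z/4))*exp(3^(1/3)*z/4)


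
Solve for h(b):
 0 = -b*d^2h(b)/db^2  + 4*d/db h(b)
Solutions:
 h(b) = C1 + C2*b^5


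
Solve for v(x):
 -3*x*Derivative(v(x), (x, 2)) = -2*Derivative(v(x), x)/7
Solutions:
 v(x) = C1 + C2*x^(23/21)


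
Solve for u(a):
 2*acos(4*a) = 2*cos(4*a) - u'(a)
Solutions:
 u(a) = C1 - 2*a*acos(4*a) + sqrt(1 - 16*a^2)/2 + sin(4*a)/2


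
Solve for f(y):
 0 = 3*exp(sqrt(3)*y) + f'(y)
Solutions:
 f(y) = C1 - sqrt(3)*exp(sqrt(3)*y)


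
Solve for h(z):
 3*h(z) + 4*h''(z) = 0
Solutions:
 h(z) = C1*sin(sqrt(3)*z/2) + C2*cos(sqrt(3)*z/2)


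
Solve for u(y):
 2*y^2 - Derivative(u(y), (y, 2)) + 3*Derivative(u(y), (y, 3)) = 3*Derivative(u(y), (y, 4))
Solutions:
 u(y) = C1 + C2*y + y^4/6 + 2*y^3 + 12*y^2 + (C3*sin(sqrt(3)*y/6) + C4*cos(sqrt(3)*y/6))*exp(y/2)


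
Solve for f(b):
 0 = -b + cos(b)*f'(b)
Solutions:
 f(b) = C1 + Integral(b/cos(b), b)


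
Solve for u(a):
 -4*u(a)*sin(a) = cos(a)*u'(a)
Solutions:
 u(a) = C1*cos(a)^4


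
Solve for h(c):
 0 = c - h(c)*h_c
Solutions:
 h(c) = -sqrt(C1 + c^2)
 h(c) = sqrt(C1 + c^2)


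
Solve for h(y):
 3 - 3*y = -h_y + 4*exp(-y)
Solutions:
 h(y) = C1 + 3*y^2/2 - 3*y - 4*exp(-y)


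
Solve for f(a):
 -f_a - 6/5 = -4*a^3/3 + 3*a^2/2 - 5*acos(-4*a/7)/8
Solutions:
 f(a) = C1 + a^4/3 - a^3/2 + 5*a*acos(-4*a/7)/8 - 6*a/5 + 5*sqrt(49 - 16*a^2)/32


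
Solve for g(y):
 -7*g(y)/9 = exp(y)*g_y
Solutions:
 g(y) = C1*exp(7*exp(-y)/9)


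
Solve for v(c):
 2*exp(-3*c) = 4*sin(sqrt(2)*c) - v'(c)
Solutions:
 v(c) = C1 - 2*sqrt(2)*cos(sqrt(2)*c) + 2*exp(-3*c)/3


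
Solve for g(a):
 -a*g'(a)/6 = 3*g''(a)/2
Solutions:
 g(a) = C1 + C2*erf(sqrt(2)*a/6)


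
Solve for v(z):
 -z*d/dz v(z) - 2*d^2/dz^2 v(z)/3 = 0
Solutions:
 v(z) = C1 + C2*erf(sqrt(3)*z/2)


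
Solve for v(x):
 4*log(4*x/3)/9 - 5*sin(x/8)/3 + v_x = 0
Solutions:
 v(x) = C1 - 4*x*log(x)/9 - 8*x*log(2)/9 + 4*x/9 + 4*x*log(3)/9 - 40*cos(x/8)/3


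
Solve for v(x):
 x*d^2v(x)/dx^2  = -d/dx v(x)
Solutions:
 v(x) = C1 + C2*log(x)


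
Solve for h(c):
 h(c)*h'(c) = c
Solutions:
 h(c) = -sqrt(C1 + c^2)
 h(c) = sqrt(C1 + c^2)


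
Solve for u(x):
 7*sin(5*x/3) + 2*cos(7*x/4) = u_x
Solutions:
 u(x) = C1 + 8*sin(7*x/4)/7 - 21*cos(5*x/3)/5


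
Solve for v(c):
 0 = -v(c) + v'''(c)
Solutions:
 v(c) = C3*exp(c) + (C1*sin(sqrt(3)*c/2) + C2*cos(sqrt(3)*c/2))*exp(-c/2)


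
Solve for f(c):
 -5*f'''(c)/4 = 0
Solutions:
 f(c) = C1 + C2*c + C3*c^2


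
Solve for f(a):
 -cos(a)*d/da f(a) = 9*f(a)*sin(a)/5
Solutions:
 f(a) = C1*cos(a)^(9/5)


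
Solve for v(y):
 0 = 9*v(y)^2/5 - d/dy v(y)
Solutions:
 v(y) = -5/(C1 + 9*y)


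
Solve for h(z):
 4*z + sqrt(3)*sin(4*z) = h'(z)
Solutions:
 h(z) = C1 + 2*z^2 - sqrt(3)*cos(4*z)/4


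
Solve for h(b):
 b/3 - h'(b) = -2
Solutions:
 h(b) = C1 + b^2/6 + 2*b


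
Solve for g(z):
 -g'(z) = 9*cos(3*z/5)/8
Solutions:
 g(z) = C1 - 15*sin(3*z/5)/8


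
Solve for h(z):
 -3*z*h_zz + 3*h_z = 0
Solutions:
 h(z) = C1 + C2*z^2


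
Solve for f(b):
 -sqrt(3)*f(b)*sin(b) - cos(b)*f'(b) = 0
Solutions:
 f(b) = C1*cos(b)^(sqrt(3))


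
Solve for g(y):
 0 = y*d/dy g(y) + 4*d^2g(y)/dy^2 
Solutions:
 g(y) = C1 + C2*erf(sqrt(2)*y/4)


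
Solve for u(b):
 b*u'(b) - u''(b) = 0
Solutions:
 u(b) = C1 + C2*erfi(sqrt(2)*b/2)


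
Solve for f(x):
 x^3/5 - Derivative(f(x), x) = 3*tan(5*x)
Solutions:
 f(x) = C1 + x^4/20 + 3*log(cos(5*x))/5


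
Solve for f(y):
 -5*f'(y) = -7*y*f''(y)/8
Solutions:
 f(y) = C1 + C2*y^(47/7)


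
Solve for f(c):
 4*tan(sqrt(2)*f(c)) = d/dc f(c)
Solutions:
 f(c) = sqrt(2)*(pi - asin(C1*exp(4*sqrt(2)*c)))/2
 f(c) = sqrt(2)*asin(C1*exp(4*sqrt(2)*c))/2


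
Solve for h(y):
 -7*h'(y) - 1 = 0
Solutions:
 h(y) = C1 - y/7


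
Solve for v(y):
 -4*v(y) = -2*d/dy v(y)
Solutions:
 v(y) = C1*exp(2*y)


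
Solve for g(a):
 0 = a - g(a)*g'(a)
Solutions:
 g(a) = -sqrt(C1 + a^2)
 g(a) = sqrt(C1 + a^2)


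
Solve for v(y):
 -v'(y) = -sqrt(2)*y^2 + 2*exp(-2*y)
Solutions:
 v(y) = C1 + sqrt(2)*y^3/3 + exp(-2*y)


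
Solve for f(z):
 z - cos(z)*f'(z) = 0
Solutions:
 f(z) = C1 + Integral(z/cos(z), z)


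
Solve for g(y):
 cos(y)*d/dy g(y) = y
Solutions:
 g(y) = C1 + Integral(y/cos(y), y)


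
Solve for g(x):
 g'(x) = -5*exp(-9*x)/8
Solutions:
 g(x) = C1 + 5*exp(-9*x)/72


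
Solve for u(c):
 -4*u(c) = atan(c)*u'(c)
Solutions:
 u(c) = C1*exp(-4*Integral(1/atan(c), c))


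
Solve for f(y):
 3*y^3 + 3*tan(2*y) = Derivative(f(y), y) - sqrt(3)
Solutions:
 f(y) = C1 + 3*y^4/4 + sqrt(3)*y - 3*log(cos(2*y))/2


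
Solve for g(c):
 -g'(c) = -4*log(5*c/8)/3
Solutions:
 g(c) = C1 + 4*c*log(c)/3 - 4*c*log(2) - 4*c/3 + 4*c*log(5)/3


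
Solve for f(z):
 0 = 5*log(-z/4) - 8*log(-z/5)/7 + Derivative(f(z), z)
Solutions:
 f(z) = C1 - 27*z*log(-z)/7 + z*(-8*log(5)/7 + 27/7 + 10*log(2))


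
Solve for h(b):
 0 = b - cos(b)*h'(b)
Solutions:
 h(b) = C1 + Integral(b/cos(b), b)


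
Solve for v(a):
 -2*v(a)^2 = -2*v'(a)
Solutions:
 v(a) = -1/(C1 + a)


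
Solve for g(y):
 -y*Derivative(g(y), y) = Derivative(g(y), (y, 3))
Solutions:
 g(y) = C1 + Integral(C2*airyai(-y) + C3*airybi(-y), y)


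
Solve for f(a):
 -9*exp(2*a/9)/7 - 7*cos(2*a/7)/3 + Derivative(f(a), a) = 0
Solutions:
 f(a) = C1 + 81*exp(2*a/9)/14 + 49*sin(2*a/7)/6


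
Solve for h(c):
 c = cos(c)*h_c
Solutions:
 h(c) = C1 + Integral(c/cos(c), c)


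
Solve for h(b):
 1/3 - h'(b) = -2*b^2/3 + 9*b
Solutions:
 h(b) = C1 + 2*b^3/9 - 9*b^2/2 + b/3


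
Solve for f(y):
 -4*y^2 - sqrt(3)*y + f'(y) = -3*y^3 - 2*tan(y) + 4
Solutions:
 f(y) = C1 - 3*y^4/4 + 4*y^3/3 + sqrt(3)*y^2/2 + 4*y + 2*log(cos(y))


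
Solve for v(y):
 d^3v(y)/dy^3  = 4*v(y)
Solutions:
 v(y) = C3*exp(2^(2/3)*y) + (C1*sin(2^(2/3)*sqrt(3)*y/2) + C2*cos(2^(2/3)*sqrt(3)*y/2))*exp(-2^(2/3)*y/2)


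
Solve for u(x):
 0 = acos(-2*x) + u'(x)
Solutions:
 u(x) = C1 - x*acos(-2*x) - sqrt(1 - 4*x^2)/2


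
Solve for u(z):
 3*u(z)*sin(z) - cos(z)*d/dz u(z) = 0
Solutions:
 u(z) = C1/cos(z)^3


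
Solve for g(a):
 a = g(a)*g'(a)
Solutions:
 g(a) = -sqrt(C1 + a^2)
 g(a) = sqrt(C1 + a^2)


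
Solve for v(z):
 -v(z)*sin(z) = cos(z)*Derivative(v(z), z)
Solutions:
 v(z) = C1*cos(z)


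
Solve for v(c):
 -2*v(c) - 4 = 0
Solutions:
 v(c) = -2


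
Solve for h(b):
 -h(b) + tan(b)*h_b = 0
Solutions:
 h(b) = C1*sin(b)


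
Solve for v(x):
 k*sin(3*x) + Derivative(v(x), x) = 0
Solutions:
 v(x) = C1 + k*cos(3*x)/3


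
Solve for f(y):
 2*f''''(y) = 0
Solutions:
 f(y) = C1 + C2*y + C3*y^2 + C4*y^3


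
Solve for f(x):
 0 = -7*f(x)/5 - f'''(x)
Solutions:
 f(x) = C3*exp(-5^(2/3)*7^(1/3)*x/5) + (C1*sin(sqrt(3)*5^(2/3)*7^(1/3)*x/10) + C2*cos(sqrt(3)*5^(2/3)*7^(1/3)*x/10))*exp(5^(2/3)*7^(1/3)*x/10)


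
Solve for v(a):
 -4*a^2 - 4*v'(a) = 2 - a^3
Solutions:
 v(a) = C1 + a^4/16 - a^3/3 - a/2


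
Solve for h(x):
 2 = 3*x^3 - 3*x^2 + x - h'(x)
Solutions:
 h(x) = C1 + 3*x^4/4 - x^3 + x^2/2 - 2*x


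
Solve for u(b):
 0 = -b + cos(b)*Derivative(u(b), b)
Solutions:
 u(b) = C1 + Integral(b/cos(b), b)


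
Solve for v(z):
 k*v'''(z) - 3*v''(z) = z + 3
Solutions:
 v(z) = C1 + C2*z + C3*exp(3*z/k) - z^3/18 + z^2*(-k - 9)/18


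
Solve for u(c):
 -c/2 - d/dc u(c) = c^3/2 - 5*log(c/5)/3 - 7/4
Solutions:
 u(c) = C1 - c^4/8 - c^2/4 + 5*c*log(c)/3 - 5*c*log(5)/3 + c/12


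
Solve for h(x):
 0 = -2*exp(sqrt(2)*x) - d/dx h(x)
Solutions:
 h(x) = C1 - sqrt(2)*exp(sqrt(2)*x)


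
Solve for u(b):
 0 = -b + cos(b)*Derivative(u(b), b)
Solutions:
 u(b) = C1 + Integral(b/cos(b), b)


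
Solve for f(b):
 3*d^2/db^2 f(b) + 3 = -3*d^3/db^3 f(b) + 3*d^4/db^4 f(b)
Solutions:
 f(b) = C1 + C2*b + C3*exp(b*(1 - sqrt(5))/2) + C4*exp(b*(1 + sqrt(5))/2) - b^2/2


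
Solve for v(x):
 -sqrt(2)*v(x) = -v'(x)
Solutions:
 v(x) = C1*exp(sqrt(2)*x)


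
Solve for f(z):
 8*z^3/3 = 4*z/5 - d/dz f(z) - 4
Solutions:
 f(z) = C1 - 2*z^4/3 + 2*z^2/5 - 4*z


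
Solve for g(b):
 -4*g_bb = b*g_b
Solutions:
 g(b) = C1 + C2*erf(sqrt(2)*b/4)


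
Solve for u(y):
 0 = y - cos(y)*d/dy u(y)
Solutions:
 u(y) = C1 + Integral(y/cos(y), y)


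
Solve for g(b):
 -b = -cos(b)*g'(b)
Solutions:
 g(b) = C1 + Integral(b/cos(b), b)


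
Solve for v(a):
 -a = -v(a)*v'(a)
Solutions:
 v(a) = -sqrt(C1 + a^2)
 v(a) = sqrt(C1 + a^2)


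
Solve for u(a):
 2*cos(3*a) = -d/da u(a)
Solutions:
 u(a) = C1 - 2*sin(3*a)/3


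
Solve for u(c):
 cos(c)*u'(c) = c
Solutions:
 u(c) = C1 + Integral(c/cos(c), c)


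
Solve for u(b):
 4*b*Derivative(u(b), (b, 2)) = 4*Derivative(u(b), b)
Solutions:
 u(b) = C1 + C2*b^2


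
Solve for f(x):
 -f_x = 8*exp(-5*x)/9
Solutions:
 f(x) = C1 + 8*exp(-5*x)/45


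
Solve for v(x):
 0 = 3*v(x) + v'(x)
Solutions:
 v(x) = C1*exp(-3*x)


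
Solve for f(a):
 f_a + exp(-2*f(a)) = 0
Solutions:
 f(a) = log(-sqrt(C1 - 2*a))
 f(a) = log(C1 - 2*a)/2


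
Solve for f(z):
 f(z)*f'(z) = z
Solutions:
 f(z) = -sqrt(C1 + z^2)
 f(z) = sqrt(C1 + z^2)


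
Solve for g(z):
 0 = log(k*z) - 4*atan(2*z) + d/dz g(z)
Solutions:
 g(z) = C1 - z*log(k*z) + 4*z*atan(2*z) + z - log(4*z^2 + 1)


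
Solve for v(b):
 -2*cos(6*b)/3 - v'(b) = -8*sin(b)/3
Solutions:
 v(b) = C1 - sin(6*b)/9 - 8*cos(b)/3


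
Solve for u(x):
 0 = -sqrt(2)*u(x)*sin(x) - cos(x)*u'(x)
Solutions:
 u(x) = C1*cos(x)^(sqrt(2))


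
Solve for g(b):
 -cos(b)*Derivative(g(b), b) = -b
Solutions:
 g(b) = C1 + Integral(b/cos(b), b)


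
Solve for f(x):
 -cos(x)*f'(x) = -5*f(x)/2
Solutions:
 f(x) = C1*(sin(x) + 1)^(5/4)/(sin(x) - 1)^(5/4)


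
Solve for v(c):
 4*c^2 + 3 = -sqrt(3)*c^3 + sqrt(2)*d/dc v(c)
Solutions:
 v(c) = C1 + sqrt(6)*c^4/8 + 2*sqrt(2)*c^3/3 + 3*sqrt(2)*c/2


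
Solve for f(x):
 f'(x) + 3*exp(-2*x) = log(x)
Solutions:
 f(x) = C1 + x*log(x) - x + 3*exp(-2*x)/2


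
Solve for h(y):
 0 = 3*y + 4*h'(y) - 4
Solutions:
 h(y) = C1 - 3*y^2/8 + y


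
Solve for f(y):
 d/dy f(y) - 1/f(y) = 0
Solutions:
 f(y) = -sqrt(C1 + 2*y)
 f(y) = sqrt(C1 + 2*y)


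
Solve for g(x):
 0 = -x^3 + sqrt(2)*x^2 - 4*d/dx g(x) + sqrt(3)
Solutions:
 g(x) = C1 - x^4/16 + sqrt(2)*x^3/12 + sqrt(3)*x/4


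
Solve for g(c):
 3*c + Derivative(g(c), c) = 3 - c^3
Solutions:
 g(c) = C1 - c^4/4 - 3*c^2/2 + 3*c


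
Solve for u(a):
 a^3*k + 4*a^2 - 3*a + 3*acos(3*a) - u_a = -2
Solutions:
 u(a) = C1 + a^4*k/4 + 4*a^3/3 - 3*a^2/2 + 3*a*acos(3*a) + 2*a - sqrt(1 - 9*a^2)


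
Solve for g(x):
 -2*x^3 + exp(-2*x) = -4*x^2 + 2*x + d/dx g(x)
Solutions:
 g(x) = C1 - x^4/2 + 4*x^3/3 - x^2 - exp(-2*x)/2


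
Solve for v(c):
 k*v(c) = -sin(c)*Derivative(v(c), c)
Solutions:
 v(c) = C1*exp(k*(-log(cos(c) - 1) + log(cos(c) + 1))/2)


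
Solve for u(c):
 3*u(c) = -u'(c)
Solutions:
 u(c) = C1*exp(-3*c)


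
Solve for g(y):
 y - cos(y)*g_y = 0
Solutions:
 g(y) = C1 + Integral(y/cos(y), y)


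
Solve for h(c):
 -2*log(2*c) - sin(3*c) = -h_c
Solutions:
 h(c) = C1 + 2*c*log(c) - 2*c + 2*c*log(2) - cos(3*c)/3


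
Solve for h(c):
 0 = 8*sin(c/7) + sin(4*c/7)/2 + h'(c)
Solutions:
 h(c) = C1 + 56*cos(c/7) + 7*cos(4*c/7)/8


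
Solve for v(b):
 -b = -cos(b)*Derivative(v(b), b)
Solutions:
 v(b) = C1 + Integral(b/cos(b), b)


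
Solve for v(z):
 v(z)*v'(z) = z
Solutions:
 v(z) = -sqrt(C1 + z^2)
 v(z) = sqrt(C1 + z^2)


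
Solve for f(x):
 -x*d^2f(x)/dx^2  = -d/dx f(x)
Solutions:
 f(x) = C1 + C2*x^2


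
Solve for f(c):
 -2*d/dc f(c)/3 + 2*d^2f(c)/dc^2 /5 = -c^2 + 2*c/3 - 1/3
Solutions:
 f(c) = C1 + C2*exp(5*c/3) + c^3/2 + 2*c^2/5 + 49*c/50


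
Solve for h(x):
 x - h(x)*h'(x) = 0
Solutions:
 h(x) = -sqrt(C1 + x^2)
 h(x) = sqrt(C1 + x^2)


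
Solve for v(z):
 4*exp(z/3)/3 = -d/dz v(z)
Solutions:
 v(z) = C1 - 4*exp(z/3)


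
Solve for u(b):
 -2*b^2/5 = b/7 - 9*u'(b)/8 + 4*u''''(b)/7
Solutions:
 u(b) = C1 + C4*exp(126^(1/3)*b/4) + 16*b^3/135 + 4*b^2/63 + (C2*sin(3*14^(1/3)*3^(1/6)*b/8) + C3*cos(3*14^(1/3)*3^(1/6)*b/8))*exp(-126^(1/3)*b/8)


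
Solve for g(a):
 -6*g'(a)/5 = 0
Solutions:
 g(a) = C1


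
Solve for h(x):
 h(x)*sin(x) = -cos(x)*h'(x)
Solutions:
 h(x) = C1*cos(x)


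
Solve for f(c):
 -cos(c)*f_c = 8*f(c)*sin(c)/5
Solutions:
 f(c) = C1*cos(c)^(8/5)


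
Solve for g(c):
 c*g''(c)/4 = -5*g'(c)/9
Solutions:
 g(c) = C1 + C2/c^(11/9)


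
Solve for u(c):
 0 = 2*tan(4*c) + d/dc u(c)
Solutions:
 u(c) = C1 + log(cos(4*c))/2


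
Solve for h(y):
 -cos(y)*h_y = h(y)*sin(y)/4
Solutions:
 h(y) = C1*cos(y)^(1/4)


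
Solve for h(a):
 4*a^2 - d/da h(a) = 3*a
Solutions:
 h(a) = C1 + 4*a^3/3 - 3*a^2/2


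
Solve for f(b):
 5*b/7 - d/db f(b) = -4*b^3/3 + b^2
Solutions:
 f(b) = C1 + b^4/3 - b^3/3 + 5*b^2/14


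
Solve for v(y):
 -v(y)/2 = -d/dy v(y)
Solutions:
 v(y) = C1*exp(y/2)


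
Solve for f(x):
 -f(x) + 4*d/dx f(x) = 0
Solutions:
 f(x) = C1*exp(x/4)


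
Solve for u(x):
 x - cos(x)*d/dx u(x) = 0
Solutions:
 u(x) = C1 + Integral(x/cos(x), x)


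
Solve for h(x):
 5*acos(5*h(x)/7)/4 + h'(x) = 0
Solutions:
 Integral(1/acos(5*_y/7), (_y, h(x))) = C1 - 5*x/4


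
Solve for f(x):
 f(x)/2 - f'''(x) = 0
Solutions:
 f(x) = C3*exp(2^(2/3)*x/2) + (C1*sin(2^(2/3)*sqrt(3)*x/4) + C2*cos(2^(2/3)*sqrt(3)*x/4))*exp(-2^(2/3)*x/4)


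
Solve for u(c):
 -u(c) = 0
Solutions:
 u(c) = 0


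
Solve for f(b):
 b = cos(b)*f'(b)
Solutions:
 f(b) = C1 + Integral(b/cos(b), b)


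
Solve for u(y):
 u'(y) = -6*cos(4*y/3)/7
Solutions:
 u(y) = C1 - 9*sin(4*y/3)/14


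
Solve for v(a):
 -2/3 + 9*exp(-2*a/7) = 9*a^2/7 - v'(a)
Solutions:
 v(a) = C1 + 3*a^3/7 + 2*a/3 + 63*exp(-2*a/7)/2


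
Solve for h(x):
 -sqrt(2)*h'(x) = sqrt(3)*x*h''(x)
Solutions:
 h(x) = C1 + C2*x^(1 - sqrt(6)/3)


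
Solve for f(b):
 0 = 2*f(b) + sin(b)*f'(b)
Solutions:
 f(b) = C1*(cos(b) + 1)/(cos(b) - 1)


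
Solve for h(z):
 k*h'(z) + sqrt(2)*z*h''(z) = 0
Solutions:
 h(z) = C1 + z^(-sqrt(2)*re(k)/2 + 1)*(C2*sin(sqrt(2)*log(z)*Abs(im(k))/2) + C3*cos(sqrt(2)*log(z)*im(k)/2))


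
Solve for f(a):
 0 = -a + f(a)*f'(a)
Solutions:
 f(a) = -sqrt(C1 + a^2)
 f(a) = sqrt(C1 + a^2)


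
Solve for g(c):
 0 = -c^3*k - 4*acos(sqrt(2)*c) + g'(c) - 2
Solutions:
 g(c) = C1 + c^4*k/4 + 4*c*acos(sqrt(2)*c) + 2*c - 2*sqrt(2)*sqrt(1 - 2*c^2)


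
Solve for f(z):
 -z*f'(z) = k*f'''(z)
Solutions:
 f(z) = C1 + Integral(C2*airyai(z*(-1/k)^(1/3)) + C3*airybi(z*(-1/k)^(1/3)), z)


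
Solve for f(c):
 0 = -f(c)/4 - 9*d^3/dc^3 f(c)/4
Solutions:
 f(c) = C3*exp(-3^(1/3)*c/3) + (C1*sin(3^(5/6)*c/6) + C2*cos(3^(5/6)*c/6))*exp(3^(1/3)*c/6)


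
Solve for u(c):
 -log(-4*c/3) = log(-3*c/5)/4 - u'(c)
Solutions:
 u(c) = C1 + 5*c*log(-c)/4 + c*(-log(15) - 5/4 + log(3)/4 + 3*log(5)/4 + 2*log(2))


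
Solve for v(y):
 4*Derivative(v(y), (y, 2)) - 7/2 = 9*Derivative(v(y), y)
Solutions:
 v(y) = C1 + C2*exp(9*y/4) - 7*y/18
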